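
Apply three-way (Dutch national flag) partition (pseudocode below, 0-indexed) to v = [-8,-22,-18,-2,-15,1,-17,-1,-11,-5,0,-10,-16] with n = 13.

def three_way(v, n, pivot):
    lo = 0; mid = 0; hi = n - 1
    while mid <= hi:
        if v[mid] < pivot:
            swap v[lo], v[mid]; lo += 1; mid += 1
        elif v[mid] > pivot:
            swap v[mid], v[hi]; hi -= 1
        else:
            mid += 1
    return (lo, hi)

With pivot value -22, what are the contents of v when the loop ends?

pivot = -22; lo=0, mid=0, hi=12
v[mid]=-8>-22: swap v[0],v[12]; hi=11 → [-16,-22,-18,-2,-15,1,-17,-1,-11,-5,0,-10,-8]
v[mid]=-16>-22: swap v[0],v[11]; hi=10 → [-10,-22,-18,-2,-15,1,-17,-1,-11,-5,0,-16,-8]
v[mid]=-10>-22: swap v[0],v[10]; hi=9 → [0,-22,-18,-2,-15,1,-17,-1,-11,-5,-10,-16,-8]
v[mid]=0>-22: swap v[0],v[9]; hi=8 → [-5,-22,-18,-2,-15,1,-17,-1,-11,0,-10,-16,-8]
v[mid]=-5>-22: swap v[0],v[8]; hi=7 → [-11,-22,-18,-2,-15,1,-17,-1,-5,0,-10,-16,-8]
v[mid]=-11>-22: swap v[0],v[7]; hi=6 → [-1,-22,-18,-2,-15,1,-17,-11,-5,0,-10,-16,-8]
v[mid]=-1>-22: swap v[0],v[6]; hi=5 → [-17,-22,-18,-2,-15,1,-1,-11,-5,0,-10,-16,-8]
v[mid]=-17>-22: swap v[0],v[5]; hi=4 → [1,-22,-18,-2,-15,-17,-1,-11,-5,0,-10,-16,-8]
v[mid]=1>-22: swap v[0],v[4]; hi=3 → [-15,-22,-18,-2,1,-17,-1,-11,-5,0,-10,-16,-8]
v[mid]=-15>-22: swap v[0],v[3]; hi=2 → [-2,-22,-18,-15,1,-17,-1,-11,-5,0,-10,-16,-8]
v[mid]=-2>-22: swap v[0],v[2]; hi=1 → [-18,-22,-2,-15,1,-17,-1,-11,-5,0,-10,-16,-8]
v[mid]=-18>-22: swap v[0],v[1]; hi=0 → [-22,-18,-2,-15,1,-17,-1,-11,-5,0,-10,-16,-8]
v[mid]=-22=-22: mid=1
end: lo=0, hi=0; v = [-22,-18,-2,-15,1,-17,-1,-11,-5,0,-10,-16,-8]

[-22,-18,-2,-15,1,-17,-1,-11,-5,0,-10,-16,-8]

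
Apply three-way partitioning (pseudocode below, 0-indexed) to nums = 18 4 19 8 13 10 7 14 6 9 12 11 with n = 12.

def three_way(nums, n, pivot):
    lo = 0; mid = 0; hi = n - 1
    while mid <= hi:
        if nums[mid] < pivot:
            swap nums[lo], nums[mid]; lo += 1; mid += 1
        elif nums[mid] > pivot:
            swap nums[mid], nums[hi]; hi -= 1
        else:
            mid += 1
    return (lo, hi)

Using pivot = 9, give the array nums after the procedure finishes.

4 6 8 7 9 10 14 13 19 12 11 18

pivot = 9; lo=0, mid=0, hi=11
nums[mid]=18>9: swap nums[0],nums[11]; hi=10 → 11 4 19 8 13 10 7 14 6 9 12 18
nums[mid]=11>9: swap nums[0],nums[10]; hi=9 → 12 4 19 8 13 10 7 14 6 9 11 18
nums[mid]=12>9: swap nums[0],nums[9]; hi=8 → 9 4 19 8 13 10 7 14 6 12 11 18
nums[mid]=9=9: mid=1
nums[mid]=4<9: swap nums[0],nums[1]; lo=1,mid=2 → 4 9 19 8 13 10 7 14 6 12 11 18
nums[mid]=19>9: swap nums[2],nums[8]; hi=7 → 4 9 6 8 13 10 7 14 19 12 11 18
nums[mid]=6<9: swap nums[1],nums[2]; lo=2,mid=3 → 4 6 9 8 13 10 7 14 19 12 11 18
nums[mid]=8<9: swap nums[2],nums[3]; lo=3,mid=4 → 4 6 8 9 13 10 7 14 19 12 11 18
nums[mid]=13>9: swap nums[4],nums[7]; hi=6 → 4 6 8 9 14 10 7 13 19 12 11 18
nums[mid]=14>9: swap nums[4],nums[6]; hi=5 → 4 6 8 9 7 10 14 13 19 12 11 18
nums[mid]=7<9: swap nums[3],nums[4]; lo=4,mid=5 → 4 6 8 7 9 10 14 13 19 12 11 18
nums[mid]=10>9: swap nums[5],nums[5]; hi=4 → 4 6 8 7 9 10 14 13 19 12 11 18
end: lo=4, hi=4; nums = 4 6 8 7 9 10 14 13 19 12 11 18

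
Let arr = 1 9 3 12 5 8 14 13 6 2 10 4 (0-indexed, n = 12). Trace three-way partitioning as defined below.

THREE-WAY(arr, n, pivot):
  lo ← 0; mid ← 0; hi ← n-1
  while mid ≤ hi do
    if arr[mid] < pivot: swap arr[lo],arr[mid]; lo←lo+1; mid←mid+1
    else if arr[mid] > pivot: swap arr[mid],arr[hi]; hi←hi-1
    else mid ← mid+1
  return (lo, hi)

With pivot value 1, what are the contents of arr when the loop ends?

1 3 12 5 8 14 13 6 2 10 4 9

pivot = 1; lo=0, mid=0, hi=11
arr[mid]=1=1: mid=1
arr[mid]=9>1: swap arr[1],arr[11]; hi=10 → 1 4 3 12 5 8 14 13 6 2 10 9
arr[mid]=4>1: swap arr[1],arr[10]; hi=9 → 1 10 3 12 5 8 14 13 6 2 4 9
arr[mid]=10>1: swap arr[1],arr[9]; hi=8 → 1 2 3 12 5 8 14 13 6 10 4 9
arr[mid]=2>1: swap arr[1],arr[8]; hi=7 → 1 6 3 12 5 8 14 13 2 10 4 9
arr[mid]=6>1: swap arr[1],arr[7]; hi=6 → 1 13 3 12 5 8 14 6 2 10 4 9
arr[mid]=13>1: swap arr[1],arr[6]; hi=5 → 1 14 3 12 5 8 13 6 2 10 4 9
arr[mid]=14>1: swap arr[1],arr[5]; hi=4 → 1 8 3 12 5 14 13 6 2 10 4 9
arr[mid]=8>1: swap arr[1],arr[4]; hi=3 → 1 5 3 12 8 14 13 6 2 10 4 9
arr[mid]=5>1: swap arr[1],arr[3]; hi=2 → 1 12 3 5 8 14 13 6 2 10 4 9
arr[mid]=12>1: swap arr[1],arr[2]; hi=1 → 1 3 12 5 8 14 13 6 2 10 4 9
arr[mid]=3>1: swap arr[1],arr[1]; hi=0 → 1 3 12 5 8 14 13 6 2 10 4 9
end: lo=0, hi=0; arr = 1 3 12 5 8 14 13 6 2 10 4 9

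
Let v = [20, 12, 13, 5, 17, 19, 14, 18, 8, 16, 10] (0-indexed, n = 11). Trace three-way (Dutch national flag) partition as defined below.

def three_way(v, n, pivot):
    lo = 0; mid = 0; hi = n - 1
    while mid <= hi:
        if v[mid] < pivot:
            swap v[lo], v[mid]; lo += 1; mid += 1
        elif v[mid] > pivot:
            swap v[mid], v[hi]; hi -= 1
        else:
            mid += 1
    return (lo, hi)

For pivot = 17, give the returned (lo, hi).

lo=0 mid=0 hi=10
20>17: swap(0,10), hi=9 ⇒ [10, 12, 13, 5, 17, 19, 14, 18, 8, 16, 20]
10<17: swap(0,0), lo=1 mid=1 ⇒ [10, 12, 13, 5, 17, 19, 14, 18, 8, 16, 20]
12<17: swap(1,1), lo=2 mid=2 ⇒ [10, 12, 13, 5, 17, 19, 14, 18, 8, 16, 20]
13<17: swap(2,2), lo=3 mid=3 ⇒ [10, 12, 13, 5, 17, 19, 14, 18, 8, 16, 20]
5<17: swap(3,3), lo=4 mid=4 ⇒ [10, 12, 13, 5, 17, 19, 14, 18, 8, 16, 20]
17=17: mid=5
19>17: swap(5,9), hi=8 ⇒ [10, 12, 13, 5, 17, 16, 14, 18, 8, 19, 20]
16<17: swap(4,5), lo=5 mid=6 ⇒ [10, 12, 13, 5, 16, 17, 14, 18, 8, 19, 20]
14<17: swap(5,6), lo=6 mid=7 ⇒ [10, 12, 13, 5, 16, 14, 17, 18, 8, 19, 20]
18>17: swap(7,8), hi=7 ⇒ [10, 12, 13, 5, 16, 14, 17, 8, 18, 19, 20]
8<17: swap(6,7), lo=7 mid=8 ⇒ [10, 12, 13, 5, 16, 14, 8, 17, 18, 19, 20]
done. lo=7 hi=7; v=[10, 12, 13, 5, 16, 14, 8, 17, 18, 19, 20]

(7, 7)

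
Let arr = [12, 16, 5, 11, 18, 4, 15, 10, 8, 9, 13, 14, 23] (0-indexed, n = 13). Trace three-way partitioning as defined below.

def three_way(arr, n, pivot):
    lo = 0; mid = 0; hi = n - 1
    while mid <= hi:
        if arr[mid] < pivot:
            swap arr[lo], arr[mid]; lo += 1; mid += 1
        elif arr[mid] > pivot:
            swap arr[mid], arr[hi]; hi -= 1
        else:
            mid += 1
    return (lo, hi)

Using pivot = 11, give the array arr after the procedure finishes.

pivot = 11; lo=0, mid=0, hi=12
arr[mid]=12>11: swap arr[0],arr[12]; hi=11 → [23, 16, 5, 11, 18, 4, 15, 10, 8, 9, 13, 14, 12]
arr[mid]=23>11: swap arr[0],arr[11]; hi=10 → [14, 16, 5, 11, 18, 4, 15, 10, 8, 9, 13, 23, 12]
arr[mid]=14>11: swap arr[0],arr[10]; hi=9 → [13, 16, 5, 11, 18, 4, 15, 10, 8, 9, 14, 23, 12]
arr[mid]=13>11: swap arr[0],arr[9]; hi=8 → [9, 16, 5, 11, 18, 4, 15, 10, 8, 13, 14, 23, 12]
arr[mid]=9<11: swap arr[0],arr[0]; lo=1,mid=1 → [9, 16, 5, 11, 18, 4, 15, 10, 8, 13, 14, 23, 12]
arr[mid]=16>11: swap arr[1],arr[8]; hi=7 → [9, 8, 5, 11, 18, 4, 15, 10, 16, 13, 14, 23, 12]
arr[mid]=8<11: swap arr[1],arr[1]; lo=2,mid=2 → [9, 8, 5, 11, 18, 4, 15, 10, 16, 13, 14, 23, 12]
arr[mid]=5<11: swap arr[2],arr[2]; lo=3,mid=3 → [9, 8, 5, 11, 18, 4, 15, 10, 16, 13, 14, 23, 12]
arr[mid]=11=11: mid=4
arr[mid]=18>11: swap arr[4],arr[7]; hi=6 → [9, 8, 5, 11, 10, 4, 15, 18, 16, 13, 14, 23, 12]
arr[mid]=10<11: swap arr[3],arr[4]; lo=4,mid=5 → [9, 8, 5, 10, 11, 4, 15, 18, 16, 13, 14, 23, 12]
arr[mid]=4<11: swap arr[4],arr[5]; lo=5,mid=6 → [9, 8, 5, 10, 4, 11, 15, 18, 16, 13, 14, 23, 12]
arr[mid]=15>11: swap arr[6],arr[6]; hi=5 → [9, 8, 5, 10, 4, 11, 15, 18, 16, 13, 14, 23, 12]
end: lo=5, hi=5; arr = [9, 8, 5, 10, 4, 11, 15, 18, 16, 13, 14, 23, 12]

[9, 8, 5, 10, 4, 11, 15, 18, 16, 13, 14, 23, 12]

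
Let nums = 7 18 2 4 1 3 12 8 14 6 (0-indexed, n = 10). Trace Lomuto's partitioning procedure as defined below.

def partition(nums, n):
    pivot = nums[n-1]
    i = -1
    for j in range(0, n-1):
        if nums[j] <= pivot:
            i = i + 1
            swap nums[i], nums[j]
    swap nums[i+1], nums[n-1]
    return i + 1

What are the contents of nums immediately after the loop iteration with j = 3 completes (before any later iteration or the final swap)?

pivot = nums[9] = 6; i = -1
j=0: nums[0]=7 > 6 → no swap
j=1: nums[1]=18 > 6 → no swap
j=2: nums[2]=2 ≤ 6 → i=0, swap nums[0],nums[2] → 2 18 7 4 1 3 12 8 14 6
j=3: nums[3]=4 ≤ 6 → i=1, swap nums[1],nums[3] → 2 4 7 18 1 3 12 8 14 6
(after j=3) nums = 2 4 7 18 1 3 12 8 14 6

2 4 7 18 1 3 12 8 14 6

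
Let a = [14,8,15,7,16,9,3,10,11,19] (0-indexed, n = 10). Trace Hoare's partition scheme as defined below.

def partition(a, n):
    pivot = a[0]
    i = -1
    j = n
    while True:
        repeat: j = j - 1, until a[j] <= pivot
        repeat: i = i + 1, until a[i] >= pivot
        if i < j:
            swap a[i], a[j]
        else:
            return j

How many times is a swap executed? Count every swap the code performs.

pivot = a[0] = 14; i = -1, j = 10
j→8 (a[8]=11≤14), i→0 (a[0]=14≥14); i<j, swap → [11,8,15,7,16,9,3,10,14,19]
j→7 (a[7]=10≤14), i→2 (a[2]=15≥14); i<j, swap → [11,8,10,7,16,9,3,15,14,19]
j→6 (a[6]=3≤14), i→4 (a[4]=16≥14); i<j, swap → [11,8,10,7,3,9,16,15,14,19]
j→5, i→6; i≥j, return j=5. a = [11,8,10,7,3,9,16,15,14,19]

3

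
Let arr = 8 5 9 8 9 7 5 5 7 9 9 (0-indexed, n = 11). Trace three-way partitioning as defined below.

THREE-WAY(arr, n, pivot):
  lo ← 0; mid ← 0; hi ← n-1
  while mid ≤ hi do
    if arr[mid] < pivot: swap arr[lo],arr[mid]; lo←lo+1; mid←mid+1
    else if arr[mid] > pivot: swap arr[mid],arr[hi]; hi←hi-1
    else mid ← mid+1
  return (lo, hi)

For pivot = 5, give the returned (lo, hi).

(0, 2)

pivot = 5; lo=0, mid=0, hi=10
arr[mid]=8>5: swap arr[0],arr[10]; hi=9 → 9 5 9 8 9 7 5 5 7 9 8
arr[mid]=9>5: swap arr[0],arr[9]; hi=8 → 9 5 9 8 9 7 5 5 7 9 8
arr[mid]=9>5: swap arr[0],arr[8]; hi=7 → 7 5 9 8 9 7 5 5 9 9 8
arr[mid]=7>5: swap arr[0],arr[7]; hi=6 → 5 5 9 8 9 7 5 7 9 9 8
arr[mid]=5=5: mid=1
arr[mid]=5=5: mid=2
arr[mid]=9>5: swap arr[2],arr[6]; hi=5 → 5 5 5 8 9 7 9 7 9 9 8
arr[mid]=5=5: mid=3
arr[mid]=8>5: swap arr[3],arr[5]; hi=4 → 5 5 5 7 9 8 9 7 9 9 8
arr[mid]=7>5: swap arr[3],arr[4]; hi=3 → 5 5 5 9 7 8 9 7 9 9 8
arr[mid]=9>5: swap arr[3],arr[3]; hi=2 → 5 5 5 9 7 8 9 7 9 9 8
end: lo=0, hi=2; arr = 5 5 5 9 7 8 9 7 9 9 8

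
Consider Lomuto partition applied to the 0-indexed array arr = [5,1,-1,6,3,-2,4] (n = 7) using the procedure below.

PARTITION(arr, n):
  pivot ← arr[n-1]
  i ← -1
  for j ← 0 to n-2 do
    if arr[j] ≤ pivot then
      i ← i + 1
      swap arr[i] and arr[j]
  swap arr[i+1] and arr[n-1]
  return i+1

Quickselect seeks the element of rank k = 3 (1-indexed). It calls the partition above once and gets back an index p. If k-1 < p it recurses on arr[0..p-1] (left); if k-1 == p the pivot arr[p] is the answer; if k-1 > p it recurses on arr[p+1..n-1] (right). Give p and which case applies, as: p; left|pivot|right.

pivot = arr[6] = 4; i = -1
j=0: arr[0]=5 > 4 → no swap
j=1: arr[1]=1 ≤ 4 → i=0, swap arr[0],arr[1] → [1,5,-1,6,3,-2,4]
j=2: arr[2]=-1 ≤ 4 → i=1, swap arr[1],arr[2] → [1,-1,5,6,3,-2,4]
j=3: arr[3]=6 > 4 → no swap
j=4: arr[4]=3 ≤ 4 → i=2, swap arr[2],arr[4] → [1,-1,3,6,5,-2,4]
j=5: arr[5]=-2 ≤ 4 → i=3, swap arr[3],arr[5] → [1,-1,3,-2,5,6,4]
final swap arr[4],arr[6] → [1,-1,3,-2,4,6,5]; return 4
p = 4; k-1 = 2 < 4 ⇒ left

4; left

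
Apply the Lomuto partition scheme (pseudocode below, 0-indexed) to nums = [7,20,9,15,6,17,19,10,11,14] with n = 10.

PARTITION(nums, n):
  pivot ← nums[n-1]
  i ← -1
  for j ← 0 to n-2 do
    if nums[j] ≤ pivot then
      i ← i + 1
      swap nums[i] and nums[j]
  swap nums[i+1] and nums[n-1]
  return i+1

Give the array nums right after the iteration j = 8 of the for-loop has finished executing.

pivot=14, i=-1
j=0: 7≤14, i=0, swap(0,0) ⇒ [7,20,9,15,6,17,19,10,11,14]
j=1: 20>14, skip
j=2: 9≤14, i=1, swap(1,2) ⇒ [7,9,20,15,6,17,19,10,11,14]
j=3: 15>14, skip
j=4: 6≤14, i=2, swap(2,4) ⇒ [7,9,6,15,20,17,19,10,11,14]
j=5: 17>14, skip
j=6: 19>14, skip
j=7: 10≤14, i=3, swap(3,7) ⇒ [7,9,6,10,20,17,19,15,11,14]
j=8: 11≤14, i=4, swap(4,8) ⇒ [7,9,6,10,11,17,19,15,20,14]
(after j=8) nums = [7,9,6,10,11,17,19,15,20,14]

[7,9,6,10,11,17,19,15,20,14]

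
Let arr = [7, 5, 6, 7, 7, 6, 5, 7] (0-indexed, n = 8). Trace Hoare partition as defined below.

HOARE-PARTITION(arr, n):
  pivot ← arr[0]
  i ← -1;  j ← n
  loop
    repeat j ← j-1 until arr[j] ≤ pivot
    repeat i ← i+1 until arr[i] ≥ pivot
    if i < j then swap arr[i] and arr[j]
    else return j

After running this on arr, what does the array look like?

pivot=7
j stops at 7 (7), i stops at 0 (7); swap ⇒ [7, 5, 6, 7, 7, 6, 5, 7]
j stops at 6 (5), i stops at 3 (7); swap ⇒ [7, 5, 6, 5, 7, 6, 7, 7]
j stops at 5 (6), i stops at 4 (7); swap ⇒ [7, 5, 6, 5, 6, 7, 7, 7]
j stops at 4, i stops at 5; i≥j ⇒ return 4. arr=[7, 5, 6, 5, 6, 7, 7, 7]

[7, 5, 6, 5, 6, 7, 7, 7]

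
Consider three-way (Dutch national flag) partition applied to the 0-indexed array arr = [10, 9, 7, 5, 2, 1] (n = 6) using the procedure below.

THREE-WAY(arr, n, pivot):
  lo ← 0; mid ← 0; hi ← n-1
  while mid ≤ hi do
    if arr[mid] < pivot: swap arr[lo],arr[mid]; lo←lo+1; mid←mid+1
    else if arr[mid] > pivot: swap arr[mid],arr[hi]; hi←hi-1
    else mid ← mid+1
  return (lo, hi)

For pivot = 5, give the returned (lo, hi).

(2, 2)

pivot = 5; lo=0, mid=0, hi=5
arr[mid]=10>5: swap arr[0],arr[5]; hi=4 → [1, 9, 7, 5, 2, 10]
arr[mid]=1<5: swap arr[0],arr[0]; lo=1,mid=1 → [1, 9, 7, 5, 2, 10]
arr[mid]=9>5: swap arr[1],arr[4]; hi=3 → [1, 2, 7, 5, 9, 10]
arr[mid]=2<5: swap arr[1],arr[1]; lo=2,mid=2 → [1, 2, 7, 5, 9, 10]
arr[mid]=7>5: swap arr[2],arr[3]; hi=2 → [1, 2, 5, 7, 9, 10]
arr[mid]=5=5: mid=3
end: lo=2, hi=2; arr = [1, 2, 5, 7, 9, 10]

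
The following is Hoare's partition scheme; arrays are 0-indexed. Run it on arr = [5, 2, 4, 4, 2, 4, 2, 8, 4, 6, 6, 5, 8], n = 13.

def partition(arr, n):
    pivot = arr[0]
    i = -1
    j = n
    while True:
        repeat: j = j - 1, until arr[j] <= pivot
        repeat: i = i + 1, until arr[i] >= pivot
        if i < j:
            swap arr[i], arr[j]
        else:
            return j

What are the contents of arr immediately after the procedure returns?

[5, 2, 4, 4, 2, 4, 2, 4, 8, 6, 6, 5, 8]

pivot=5
j stops at 11 (5), i stops at 0 (5); swap ⇒ [5, 2, 4, 4, 2, 4, 2, 8, 4, 6, 6, 5, 8]
j stops at 8 (4), i stops at 7 (8); swap ⇒ [5, 2, 4, 4, 2, 4, 2, 4, 8, 6, 6, 5, 8]
j stops at 7, i stops at 8; i≥j ⇒ return 7. arr=[5, 2, 4, 4, 2, 4, 2, 4, 8, 6, 6, 5, 8]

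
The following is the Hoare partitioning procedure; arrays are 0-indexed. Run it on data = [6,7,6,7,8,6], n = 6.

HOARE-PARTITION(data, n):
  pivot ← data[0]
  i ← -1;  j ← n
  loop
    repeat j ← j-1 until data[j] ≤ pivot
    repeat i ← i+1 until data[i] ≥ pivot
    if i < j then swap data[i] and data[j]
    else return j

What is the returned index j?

pivot = data[0] = 6; i = -1, j = 6
j→5 (data[5]=6≤6), i→0 (data[0]=6≥6); i<j, swap → [6,7,6,7,8,6]
j→2 (data[2]=6≤6), i→1 (data[1]=7≥6); i<j, swap → [6,6,7,7,8,6]
j→1, i→2; i≥j, return j=1. data = [6,6,7,7,8,6]

1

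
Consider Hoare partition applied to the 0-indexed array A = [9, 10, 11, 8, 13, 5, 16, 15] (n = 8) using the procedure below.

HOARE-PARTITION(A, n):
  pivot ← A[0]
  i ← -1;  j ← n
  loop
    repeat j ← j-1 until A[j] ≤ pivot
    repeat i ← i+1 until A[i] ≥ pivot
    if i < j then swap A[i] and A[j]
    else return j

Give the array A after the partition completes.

pivot=9
j stops at 5 (5), i stops at 0 (9); swap ⇒ [5, 10, 11, 8, 13, 9, 16, 15]
j stops at 3 (8), i stops at 1 (10); swap ⇒ [5, 8, 11, 10, 13, 9, 16, 15]
j stops at 1, i stops at 2; i≥j ⇒ return 1. A=[5, 8, 11, 10, 13, 9, 16, 15]

[5, 8, 11, 10, 13, 9, 16, 15]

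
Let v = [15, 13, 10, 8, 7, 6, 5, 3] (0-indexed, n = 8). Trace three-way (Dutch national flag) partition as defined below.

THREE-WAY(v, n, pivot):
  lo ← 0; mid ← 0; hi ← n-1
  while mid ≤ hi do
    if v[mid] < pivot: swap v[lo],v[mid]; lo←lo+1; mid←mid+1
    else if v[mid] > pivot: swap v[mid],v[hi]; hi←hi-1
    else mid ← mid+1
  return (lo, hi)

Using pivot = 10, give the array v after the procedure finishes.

lo=0 mid=0 hi=7
15>10: swap(0,7), hi=6 ⇒ [3, 13, 10, 8, 7, 6, 5, 15]
3<10: swap(0,0), lo=1 mid=1 ⇒ [3, 13, 10, 8, 7, 6, 5, 15]
13>10: swap(1,6), hi=5 ⇒ [3, 5, 10, 8, 7, 6, 13, 15]
5<10: swap(1,1), lo=2 mid=2 ⇒ [3, 5, 10, 8, 7, 6, 13, 15]
10=10: mid=3
8<10: swap(2,3), lo=3 mid=4 ⇒ [3, 5, 8, 10, 7, 6, 13, 15]
7<10: swap(3,4), lo=4 mid=5 ⇒ [3, 5, 8, 7, 10, 6, 13, 15]
6<10: swap(4,5), lo=5 mid=6 ⇒ [3, 5, 8, 7, 6, 10, 13, 15]
done. lo=5 hi=5; v=[3, 5, 8, 7, 6, 10, 13, 15]

[3, 5, 8, 7, 6, 10, 13, 15]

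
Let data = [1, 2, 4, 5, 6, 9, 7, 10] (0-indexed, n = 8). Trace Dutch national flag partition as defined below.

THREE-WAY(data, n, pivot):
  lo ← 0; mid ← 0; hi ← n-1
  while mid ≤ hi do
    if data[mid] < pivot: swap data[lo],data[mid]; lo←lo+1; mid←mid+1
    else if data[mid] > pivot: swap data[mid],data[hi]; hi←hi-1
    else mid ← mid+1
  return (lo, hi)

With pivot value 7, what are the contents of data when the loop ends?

[1, 2, 4, 5, 6, 7, 10, 9]

lo=0 mid=0 hi=7
1<7: swap(0,0), lo=1 mid=1 ⇒ [1, 2, 4, 5, 6, 9, 7, 10]
2<7: swap(1,1), lo=2 mid=2 ⇒ [1, 2, 4, 5, 6, 9, 7, 10]
4<7: swap(2,2), lo=3 mid=3 ⇒ [1, 2, 4, 5, 6, 9, 7, 10]
5<7: swap(3,3), lo=4 mid=4 ⇒ [1, 2, 4, 5, 6, 9, 7, 10]
6<7: swap(4,4), lo=5 mid=5 ⇒ [1, 2, 4, 5, 6, 9, 7, 10]
9>7: swap(5,7), hi=6 ⇒ [1, 2, 4, 5, 6, 10, 7, 9]
10>7: swap(5,6), hi=5 ⇒ [1, 2, 4, 5, 6, 7, 10, 9]
7=7: mid=6
done. lo=5 hi=5; data=[1, 2, 4, 5, 6, 7, 10, 9]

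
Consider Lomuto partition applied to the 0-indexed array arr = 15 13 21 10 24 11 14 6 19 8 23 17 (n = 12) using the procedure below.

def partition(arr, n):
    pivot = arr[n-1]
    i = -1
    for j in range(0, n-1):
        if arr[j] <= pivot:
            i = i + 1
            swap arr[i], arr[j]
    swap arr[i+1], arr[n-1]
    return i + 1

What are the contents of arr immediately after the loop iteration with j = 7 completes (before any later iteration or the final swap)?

pivot=17, i=-1
j=0: 15≤17, i=0, swap(0,0) ⇒ 15 13 21 10 24 11 14 6 19 8 23 17
j=1: 13≤17, i=1, swap(1,1) ⇒ 15 13 21 10 24 11 14 6 19 8 23 17
j=2: 21>17, skip
j=3: 10≤17, i=2, swap(2,3) ⇒ 15 13 10 21 24 11 14 6 19 8 23 17
j=4: 24>17, skip
j=5: 11≤17, i=3, swap(3,5) ⇒ 15 13 10 11 24 21 14 6 19 8 23 17
j=6: 14≤17, i=4, swap(4,6) ⇒ 15 13 10 11 14 21 24 6 19 8 23 17
j=7: 6≤17, i=5, swap(5,7) ⇒ 15 13 10 11 14 6 24 21 19 8 23 17
(after j=7) arr = 15 13 10 11 14 6 24 21 19 8 23 17

15 13 10 11 14 6 24 21 19 8 23 17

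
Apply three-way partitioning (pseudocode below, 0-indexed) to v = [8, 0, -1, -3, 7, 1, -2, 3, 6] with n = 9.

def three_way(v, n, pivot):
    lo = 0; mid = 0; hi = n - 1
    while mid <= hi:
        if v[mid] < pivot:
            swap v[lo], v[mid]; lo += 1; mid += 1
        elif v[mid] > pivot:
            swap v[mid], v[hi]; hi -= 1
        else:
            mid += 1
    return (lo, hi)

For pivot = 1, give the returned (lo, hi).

(4, 4)

pivot = 1; lo=0, mid=0, hi=8
v[mid]=8>1: swap v[0],v[8]; hi=7 → [6, 0, -1, -3, 7, 1, -2, 3, 8]
v[mid]=6>1: swap v[0],v[7]; hi=6 → [3, 0, -1, -3, 7, 1, -2, 6, 8]
v[mid]=3>1: swap v[0],v[6]; hi=5 → [-2, 0, -1, -3, 7, 1, 3, 6, 8]
v[mid]=-2<1: swap v[0],v[0]; lo=1,mid=1 → [-2, 0, -1, -3, 7, 1, 3, 6, 8]
v[mid]=0<1: swap v[1],v[1]; lo=2,mid=2 → [-2, 0, -1, -3, 7, 1, 3, 6, 8]
v[mid]=-1<1: swap v[2],v[2]; lo=3,mid=3 → [-2, 0, -1, -3, 7, 1, 3, 6, 8]
v[mid]=-3<1: swap v[3],v[3]; lo=4,mid=4 → [-2, 0, -1, -3, 7, 1, 3, 6, 8]
v[mid]=7>1: swap v[4],v[5]; hi=4 → [-2, 0, -1, -3, 1, 7, 3, 6, 8]
v[mid]=1=1: mid=5
end: lo=4, hi=4; v = [-2, 0, -1, -3, 1, 7, 3, 6, 8]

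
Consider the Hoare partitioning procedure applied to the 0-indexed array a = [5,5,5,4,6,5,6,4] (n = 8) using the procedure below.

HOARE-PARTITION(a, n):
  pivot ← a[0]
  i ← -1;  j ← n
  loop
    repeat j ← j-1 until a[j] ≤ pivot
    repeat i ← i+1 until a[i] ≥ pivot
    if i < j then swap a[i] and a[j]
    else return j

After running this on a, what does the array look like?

[4,5,4,5,6,5,6,5]

pivot=5
j stops at 7 (4), i stops at 0 (5); swap ⇒ [4,5,5,4,6,5,6,5]
j stops at 5 (5), i stops at 1 (5); swap ⇒ [4,5,5,4,6,5,6,5]
j stops at 3 (4), i stops at 2 (5); swap ⇒ [4,5,4,5,6,5,6,5]
j stops at 2, i stops at 3; i≥j ⇒ return 2. a=[4,5,4,5,6,5,6,5]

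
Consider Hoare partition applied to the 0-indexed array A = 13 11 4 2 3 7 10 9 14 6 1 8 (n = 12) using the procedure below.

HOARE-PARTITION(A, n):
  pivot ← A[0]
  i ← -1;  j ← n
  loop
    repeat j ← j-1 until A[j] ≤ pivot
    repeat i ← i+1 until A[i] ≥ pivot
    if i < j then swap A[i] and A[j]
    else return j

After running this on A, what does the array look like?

pivot = A[0] = 13; i = -1, j = 12
j→11 (A[11]=8≤13), i→0 (A[0]=13≥13); i<j, swap → 8 11 4 2 3 7 10 9 14 6 1 13
j→10 (A[10]=1≤13), i→8 (A[8]=14≥13); i<j, swap → 8 11 4 2 3 7 10 9 1 6 14 13
j→9, i→10; i≥j, return j=9. A = 8 11 4 2 3 7 10 9 1 6 14 13

8 11 4 2 3 7 10 9 1 6 14 13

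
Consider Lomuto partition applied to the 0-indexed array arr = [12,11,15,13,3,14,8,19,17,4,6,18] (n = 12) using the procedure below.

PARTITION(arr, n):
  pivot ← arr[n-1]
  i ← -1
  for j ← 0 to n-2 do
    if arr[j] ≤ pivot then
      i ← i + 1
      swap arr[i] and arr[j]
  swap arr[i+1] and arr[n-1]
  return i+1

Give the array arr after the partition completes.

pivot=18, i=-1
j=0: 12≤18, i=0, swap(0,0) ⇒ [12,11,15,13,3,14,8,19,17,4,6,18]
j=1: 11≤18, i=1, swap(1,1) ⇒ [12,11,15,13,3,14,8,19,17,4,6,18]
j=2: 15≤18, i=2, swap(2,2) ⇒ [12,11,15,13,3,14,8,19,17,4,6,18]
j=3: 13≤18, i=3, swap(3,3) ⇒ [12,11,15,13,3,14,8,19,17,4,6,18]
j=4: 3≤18, i=4, swap(4,4) ⇒ [12,11,15,13,3,14,8,19,17,4,6,18]
j=5: 14≤18, i=5, swap(5,5) ⇒ [12,11,15,13,3,14,8,19,17,4,6,18]
j=6: 8≤18, i=6, swap(6,6) ⇒ [12,11,15,13,3,14,8,19,17,4,6,18]
j=7: 19>18, skip
j=8: 17≤18, i=7, swap(7,8) ⇒ [12,11,15,13,3,14,8,17,19,4,6,18]
j=9: 4≤18, i=8, swap(8,9) ⇒ [12,11,15,13,3,14,8,17,4,19,6,18]
j=10: 6≤18, i=9, swap(9,10) ⇒ [12,11,15,13,3,14,8,17,4,6,19,18]
swap(10,11) ⇒ [12,11,15,13,3,14,8,17,4,6,18,19]; return 10

[12,11,15,13,3,14,8,17,4,6,18,19]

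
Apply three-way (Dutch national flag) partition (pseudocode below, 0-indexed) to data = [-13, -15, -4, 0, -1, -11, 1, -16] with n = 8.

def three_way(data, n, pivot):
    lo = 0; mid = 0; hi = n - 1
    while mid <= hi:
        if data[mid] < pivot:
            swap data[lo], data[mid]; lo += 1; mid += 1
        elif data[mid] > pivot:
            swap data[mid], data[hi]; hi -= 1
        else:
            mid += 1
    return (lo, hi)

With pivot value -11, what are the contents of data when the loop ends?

lo=0 mid=0 hi=7
-13<-11: swap(0,0), lo=1 mid=1 ⇒ [-13, -15, -4, 0, -1, -11, 1, -16]
-15<-11: swap(1,1), lo=2 mid=2 ⇒ [-13, -15, -4, 0, -1, -11, 1, -16]
-4>-11: swap(2,7), hi=6 ⇒ [-13, -15, -16, 0, -1, -11, 1, -4]
-16<-11: swap(2,2), lo=3 mid=3 ⇒ [-13, -15, -16, 0, -1, -11, 1, -4]
0>-11: swap(3,6), hi=5 ⇒ [-13, -15, -16, 1, -1, -11, 0, -4]
1>-11: swap(3,5), hi=4 ⇒ [-13, -15, -16, -11, -1, 1, 0, -4]
-11=-11: mid=4
-1>-11: swap(4,4), hi=3 ⇒ [-13, -15, -16, -11, -1, 1, 0, -4]
done. lo=3 hi=3; data=[-13, -15, -16, -11, -1, 1, 0, -4]

[-13, -15, -16, -11, -1, 1, 0, -4]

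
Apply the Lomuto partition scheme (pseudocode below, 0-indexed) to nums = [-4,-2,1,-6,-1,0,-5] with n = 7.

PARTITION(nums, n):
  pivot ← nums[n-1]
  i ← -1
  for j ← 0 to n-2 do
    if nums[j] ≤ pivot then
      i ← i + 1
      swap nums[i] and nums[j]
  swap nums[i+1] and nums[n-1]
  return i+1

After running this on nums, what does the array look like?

pivot=-5, i=-1
j=0: -4>-5, skip
j=1: -2>-5, skip
j=2: 1>-5, skip
j=3: -6≤-5, i=0, swap(0,3) ⇒ [-6,-2,1,-4,-1,0,-5]
j=4: -1>-5, skip
j=5: 0>-5, skip
swap(1,6) ⇒ [-6,-5,1,-4,-1,0,-2]; return 1

[-6,-5,1,-4,-1,0,-2]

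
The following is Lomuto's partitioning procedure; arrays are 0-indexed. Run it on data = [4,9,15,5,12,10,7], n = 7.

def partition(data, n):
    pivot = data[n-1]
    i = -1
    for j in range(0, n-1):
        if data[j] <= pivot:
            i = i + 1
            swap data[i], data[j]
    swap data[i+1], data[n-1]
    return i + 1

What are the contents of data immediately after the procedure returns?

pivot = data[6] = 7; i = -1
j=0: data[0]=4 ≤ 7 → i=0, swap data[0],data[0] (no change) → [4,9,15,5,12,10,7]
j=1: data[1]=9 > 7 → no swap
j=2: data[2]=15 > 7 → no swap
j=3: data[3]=5 ≤ 7 → i=1, swap data[1],data[3] → [4,5,15,9,12,10,7]
j=4: data[4]=12 > 7 → no swap
j=5: data[5]=10 > 7 → no swap
final swap data[2],data[6] → [4,5,7,9,12,10,15]; return 2

[4,5,7,9,12,10,15]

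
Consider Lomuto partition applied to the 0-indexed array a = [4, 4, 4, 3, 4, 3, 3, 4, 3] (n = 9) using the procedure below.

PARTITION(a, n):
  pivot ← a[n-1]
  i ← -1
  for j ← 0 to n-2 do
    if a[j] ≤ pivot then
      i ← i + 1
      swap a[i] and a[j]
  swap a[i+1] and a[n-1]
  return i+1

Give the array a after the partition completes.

[3, 3, 3, 3, 4, 4, 4, 4, 4]

pivot = a[8] = 3; i = -1
j=0: a[0]=4 > 3 → no swap
j=1: a[1]=4 > 3 → no swap
j=2: a[2]=4 > 3 → no swap
j=3: a[3]=3 ≤ 3 → i=0, swap a[0],a[3] → [3, 4, 4, 4, 4, 3, 3, 4, 3]
j=4: a[4]=4 > 3 → no swap
j=5: a[5]=3 ≤ 3 → i=1, swap a[1],a[5] → [3, 3, 4, 4, 4, 4, 3, 4, 3]
j=6: a[6]=3 ≤ 3 → i=2, swap a[2],a[6] → [3, 3, 3, 4, 4, 4, 4, 4, 3]
j=7: a[7]=4 > 3 → no swap
final swap a[3],a[8] → [3, 3, 3, 3, 4, 4, 4, 4, 4]; return 3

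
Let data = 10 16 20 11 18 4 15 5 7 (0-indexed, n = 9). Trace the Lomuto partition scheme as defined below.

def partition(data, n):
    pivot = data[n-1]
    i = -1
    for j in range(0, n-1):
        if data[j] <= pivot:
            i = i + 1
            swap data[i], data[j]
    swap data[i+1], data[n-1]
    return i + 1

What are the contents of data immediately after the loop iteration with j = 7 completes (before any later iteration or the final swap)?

pivot = data[8] = 7; i = -1
j=0: data[0]=10 > 7 → no swap
j=1: data[1]=16 > 7 → no swap
j=2: data[2]=20 > 7 → no swap
j=3: data[3]=11 > 7 → no swap
j=4: data[4]=18 > 7 → no swap
j=5: data[5]=4 ≤ 7 → i=0, swap data[0],data[5] → 4 16 20 11 18 10 15 5 7
j=6: data[6]=15 > 7 → no swap
j=7: data[7]=5 ≤ 7 → i=1, swap data[1],data[7] → 4 5 20 11 18 10 15 16 7
(after j=7) data = 4 5 20 11 18 10 15 16 7

4 5 20 11 18 10 15 16 7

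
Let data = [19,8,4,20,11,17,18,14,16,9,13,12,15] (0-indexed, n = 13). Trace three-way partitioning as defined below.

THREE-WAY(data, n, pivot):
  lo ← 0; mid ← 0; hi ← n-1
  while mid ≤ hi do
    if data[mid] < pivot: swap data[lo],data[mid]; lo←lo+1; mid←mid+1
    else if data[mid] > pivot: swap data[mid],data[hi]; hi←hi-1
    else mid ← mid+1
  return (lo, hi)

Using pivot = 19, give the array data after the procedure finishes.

pivot = 19; lo=0, mid=0, hi=12
data[mid]=19=19: mid=1
data[mid]=8<19: swap data[0],data[1]; lo=1,mid=2 → [8,19,4,20,11,17,18,14,16,9,13,12,15]
data[mid]=4<19: swap data[1],data[2]; lo=2,mid=3 → [8,4,19,20,11,17,18,14,16,9,13,12,15]
data[mid]=20>19: swap data[3],data[12]; hi=11 → [8,4,19,15,11,17,18,14,16,9,13,12,20]
data[mid]=15<19: swap data[2],data[3]; lo=3,mid=4 → [8,4,15,19,11,17,18,14,16,9,13,12,20]
data[mid]=11<19: swap data[3],data[4]; lo=4,mid=5 → [8,4,15,11,19,17,18,14,16,9,13,12,20]
data[mid]=17<19: swap data[4],data[5]; lo=5,mid=6 → [8,4,15,11,17,19,18,14,16,9,13,12,20]
data[mid]=18<19: swap data[5],data[6]; lo=6,mid=7 → [8,4,15,11,17,18,19,14,16,9,13,12,20]
data[mid]=14<19: swap data[6],data[7]; lo=7,mid=8 → [8,4,15,11,17,18,14,19,16,9,13,12,20]
data[mid]=16<19: swap data[7],data[8]; lo=8,mid=9 → [8,4,15,11,17,18,14,16,19,9,13,12,20]
data[mid]=9<19: swap data[8],data[9]; lo=9,mid=10 → [8,4,15,11,17,18,14,16,9,19,13,12,20]
data[mid]=13<19: swap data[9],data[10]; lo=10,mid=11 → [8,4,15,11,17,18,14,16,9,13,19,12,20]
data[mid]=12<19: swap data[10],data[11]; lo=11,mid=12 → [8,4,15,11,17,18,14,16,9,13,12,19,20]
end: lo=11, hi=11; data = [8,4,15,11,17,18,14,16,9,13,12,19,20]

[8,4,15,11,17,18,14,16,9,13,12,19,20]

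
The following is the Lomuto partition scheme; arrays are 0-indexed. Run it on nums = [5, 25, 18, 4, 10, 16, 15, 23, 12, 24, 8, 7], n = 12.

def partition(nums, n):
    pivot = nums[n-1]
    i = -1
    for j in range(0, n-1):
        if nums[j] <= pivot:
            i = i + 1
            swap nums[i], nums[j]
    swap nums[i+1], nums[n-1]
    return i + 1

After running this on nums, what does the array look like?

pivot=7, i=-1
j=0: 5≤7, i=0, swap(0,0) ⇒ [5, 25, 18, 4, 10, 16, 15, 23, 12, 24, 8, 7]
j=1: 25>7, skip
j=2: 18>7, skip
j=3: 4≤7, i=1, swap(1,3) ⇒ [5, 4, 18, 25, 10, 16, 15, 23, 12, 24, 8, 7]
j=4: 10>7, skip
j=5: 16>7, skip
j=6: 15>7, skip
j=7: 23>7, skip
j=8: 12>7, skip
j=9: 24>7, skip
j=10: 8>7, skip
swap(2,11) ⇒ [5, 4, 7, 25, 10, 16, 15, 23, 12, 24, 8, 18]; return 2

[5, 4, 7, 25, 10, 16, 15, 23, 12, 24, 8, 18]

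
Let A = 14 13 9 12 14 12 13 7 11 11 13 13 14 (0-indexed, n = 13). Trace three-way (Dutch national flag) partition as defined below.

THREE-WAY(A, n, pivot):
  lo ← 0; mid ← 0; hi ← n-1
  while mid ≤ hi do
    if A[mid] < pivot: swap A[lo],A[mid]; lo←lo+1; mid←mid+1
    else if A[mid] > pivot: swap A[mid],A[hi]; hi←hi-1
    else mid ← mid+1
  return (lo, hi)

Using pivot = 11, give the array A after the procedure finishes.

9 7 11 11 12 13 14 12 13 13 13 14 14

pivot = 11; lo=0, mid=0, hi=12
A[mid]=14>11: swap A[0],A[12]; hi=11 → 14 13 9 12 14 12 13 7 11 11 13 13 14
A[mid]=14>11: swap A[0],A[11]; hi=10 → 13 13 9 12 14 12 13 7 11 11 13 14 14
A[mid]=13>11: swap A[0],A[10]; hi=9 → 13 13 9 12 14 12 13 7 11 11 13 14 14
A[mid]=13>11: swap A[0],A[9]; hi=8 → 11 13 9 12 14 12 13 7 11 13 13 14 14
A[mid]=11=11: mid=1
A[mid]=13>11: swap A[1],A[8]; hi=7 → 11 11 9 12 14 12 13 7 13 13 13 14 14
A[mid]=11=11: mid=2
A[mid]=9<11: swap A[0],A[2]; lo=1,mid=3 → 9 11 11 12 14 12 13 7 13 13 13 14 14
A[mid]=12>11: swap A[3],A[7]; hi=6 → 9 11 11 7 14 12 13 12 13 13 13 14 14
A[mid]=7<11: swap A[1],A[3]; lo=2,mid=4 → 9 7 11 11 14 12 13 12 13 13 13 14 14
A[mid]=14>11: swap A[4],A[6]; hi=5 → 9 7 11 11 13 12 14 12 13 13 13 14 14
A[mid]=13>11: swap A[4],A[5]; hi=4 → 9 7 11 11 12 13 14 12 13 13 13 14 14
A[mid]=12>11: swap A[4],A[4]; hi=3 → 9 7 11 11 12 13 14 12 13 13 13 14 14
end: lo=2, hi=3; A = 9 7 11 11 12 13 14 12 13 13 13 14 14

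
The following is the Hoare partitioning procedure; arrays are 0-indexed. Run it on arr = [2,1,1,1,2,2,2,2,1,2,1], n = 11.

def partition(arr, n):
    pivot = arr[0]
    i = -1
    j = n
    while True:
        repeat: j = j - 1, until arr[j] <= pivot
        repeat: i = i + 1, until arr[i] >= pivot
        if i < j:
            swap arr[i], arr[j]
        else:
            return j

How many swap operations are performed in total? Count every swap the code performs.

4

pivot=2
j stops at 10 (1), i stops at 0 (2); swap ⇒ [1,1,1,1,2,2,2,2,1,2,2]
j stops at 9 (2), i stops at 4 (2); swap ⇒ [1,1,1,1,2,2,2,2,1,2,2]
j stops at 8 (1), i stops at 5 (2); swap ⇒ [1,1,1,1,2,1,2,2,2,2,2]
j stops at 7 (2), i stops at 6 (2); swap ⇒ [1,1,1,1,2,1,2,2,2,2,2]
j stops at 6, i stops at 7; i≥j ⇒ return 6. arr=[1,1,1,1,2,1,2,2,2,2,2]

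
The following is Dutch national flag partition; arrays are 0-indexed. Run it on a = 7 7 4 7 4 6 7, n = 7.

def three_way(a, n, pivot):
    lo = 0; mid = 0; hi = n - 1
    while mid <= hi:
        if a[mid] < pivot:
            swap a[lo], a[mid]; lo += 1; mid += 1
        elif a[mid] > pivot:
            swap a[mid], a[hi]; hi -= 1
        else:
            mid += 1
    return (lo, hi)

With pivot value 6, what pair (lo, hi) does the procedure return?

(2, 2)

pivot = 6; lo=0, mid=0, hi=6
a[mid]=7>6: swap a[0],a[6]; hi=5 → 7 7 4 7 4 6 7
a[mid]=7>6: swap a[0],a[5]; hi=4 → 6 7 4 7 4 7 7
a[mid]=6=6: mid=1
a[mid]=7>6: swap a[1],a[4]; hi=3 → 6 4 4 7 7 7 7
a[mid]=4<6: swap a[0],a[1]; lo=1,mid=2 → 4 6 4 7 7 7 7
a[mid]=4<6: swap a[1],a[2]; lo=2,mid=3 → 4 4 6 7 7 7 7
a[mid]=7>6: swap a[3],a[3]; hi=2 → 4 4 6 7 7 7 7
end: lo=2, hi=2; a = 4 4 6 7 7 7 7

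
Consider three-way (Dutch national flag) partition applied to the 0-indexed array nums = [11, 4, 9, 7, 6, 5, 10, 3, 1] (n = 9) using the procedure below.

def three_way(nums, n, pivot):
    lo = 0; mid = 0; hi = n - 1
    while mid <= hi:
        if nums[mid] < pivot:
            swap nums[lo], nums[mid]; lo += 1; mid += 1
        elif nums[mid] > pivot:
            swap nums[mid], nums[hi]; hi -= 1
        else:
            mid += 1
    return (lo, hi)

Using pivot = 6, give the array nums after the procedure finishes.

[1, 4, 3, 5, 6, 10, 7, 9, 11]

lo=0 mid=0 hi=8
11>6: swap(0,8), hi=7 ⇒ [1, 4, 9, 7, 6, 5, 10, 3, 11]
1<6: swap(0,0), lo=1 mid=1 ⇒ [1, 4, 9, 7, 6, 5, 10, 3, 11]
4<6: swap(1,1), lo=2 mid=2 ⇒ [1, 4, 9, 7, 6, 5, 10, 3, 11]
9>6: swap(2,7), hi=6 ⇒ [1, 4, 3, 7, 6, 5, 10, 9, 11]
3<6: swap(2,2), lo=3 mid=3 ⇒ [1, 4, 3, 7, 6, 5, 10, 9, 11]
7>6: swap(3,6), hi=5 ⇒ [1, 4, 3, 10, 6, 5, 7, 9, 11]
10>6: swap(3,5), hi=4 ⇒ [1, 4, 3, 5, 6, 10, 7, 9, 11]
5<6: swap(3,3), lo=4 mid=4 ⇒ [1, 4, 3, 5, 6, 10, 7, 9, 11]
6=6: mid=5
done. lo=4 hi=4; nums=[1, 4, 3, 5, 6, 10, 7, 9, 11]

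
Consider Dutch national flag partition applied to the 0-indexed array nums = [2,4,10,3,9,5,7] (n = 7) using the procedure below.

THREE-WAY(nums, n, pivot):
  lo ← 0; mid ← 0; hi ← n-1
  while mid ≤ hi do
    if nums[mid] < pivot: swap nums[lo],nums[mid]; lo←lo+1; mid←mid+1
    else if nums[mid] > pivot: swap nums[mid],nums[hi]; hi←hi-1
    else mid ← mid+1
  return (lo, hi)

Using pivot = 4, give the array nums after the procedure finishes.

pivot = 4; lo=0, mid=0, hi=6
nums[mid]=2<4: swap nums[0],nums[0]; lo=1,mid=1 → [2,4,10,3,9,5,7]
nums[mid]=4=4: mid=2
nums[mid]=10>4: swap nums[2],nums[6]; hi=5 → [2,4,7,3,9,5,10]
nums[mid]=7>4: swap nums[2],nums[5]; hi=4 → [2,4,5,3,9,7,10]
nums[mid]=5>4: swap nums[2],nums[4]; hi=3 → [2,4,9,3,5,7,10]
nums[mid]=9>4: swap nums[2],nums[3]; hi=2 → [2,4,3,9,5,7,10]
nums[mid]=3<4: swap nums[1],nums[2]; lo=2,mid=3 → [2,3,4,9,5,7,10]
end: lo=2, hi=2; nums = [2,3,4,9,5,7,10]

[2,3,4,9,5,7,10]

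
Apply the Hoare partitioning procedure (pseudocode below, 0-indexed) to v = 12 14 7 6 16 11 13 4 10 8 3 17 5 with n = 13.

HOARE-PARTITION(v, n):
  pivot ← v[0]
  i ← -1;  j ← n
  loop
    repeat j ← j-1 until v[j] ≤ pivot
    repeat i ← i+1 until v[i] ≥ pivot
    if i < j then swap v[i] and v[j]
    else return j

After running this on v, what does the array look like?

5 3 7 6 8 11 10 4 13 16 14 17 12

pivot = v[0] = 12; i = -1, j = 13
j→12 (v[12]=5≤12), i→0 (v[0]=12≥12); i<j, swap → 5 14 7 6 16 11 13 4 10 8 3 17 12
j→10 (v[10]=3≤12), i→1 (v[1]=14≥12); i<j, swap → 5 3 7 6 16 11 13 4 10 8 14 17 12
j→9 (v[9]=8≤12), i→4 (v[4]=16≥12); i<j, swap → 5 3 7 6 8 11 13 4 10 16 14 17 12
j→8 (v[8]=10≤12), i→6 (v[6]=13≥12); i<j, swap → 5 3 7 6 8 11 10 4 13 16 14 17 12
j→7, i→8; i≥j, return j=7. v = 5 3 7 6 8 11 10 4 13 16 14 17 12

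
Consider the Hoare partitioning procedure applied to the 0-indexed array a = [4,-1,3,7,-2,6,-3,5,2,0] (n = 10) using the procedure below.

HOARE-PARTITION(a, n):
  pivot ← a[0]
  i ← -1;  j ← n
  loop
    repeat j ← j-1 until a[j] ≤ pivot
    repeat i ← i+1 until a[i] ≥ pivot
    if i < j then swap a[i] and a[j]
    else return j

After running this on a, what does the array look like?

[0,-1,3,2,-2,-3,6,5,7,4]

pivot=4
j stops at 9 (0), i stops at 0 (4); swap ⇒ [0,-1,3,7,-2,6,-3,5,2,4]
j stops at 8 (2), i stops at 3 (7); swap ⇒ [0,-1,3,2,-2,6,-3,5,7,4]
j stops at 6 (-3), i stops at 5 (6); swap ⇒ [0,-1,3,2,-2,-3,6,5,7,4]
j stops at 5, i stops at 6; i≥j ⇒ return 5. a=[0,-1,3,2,-2,-3,6,5,7,4]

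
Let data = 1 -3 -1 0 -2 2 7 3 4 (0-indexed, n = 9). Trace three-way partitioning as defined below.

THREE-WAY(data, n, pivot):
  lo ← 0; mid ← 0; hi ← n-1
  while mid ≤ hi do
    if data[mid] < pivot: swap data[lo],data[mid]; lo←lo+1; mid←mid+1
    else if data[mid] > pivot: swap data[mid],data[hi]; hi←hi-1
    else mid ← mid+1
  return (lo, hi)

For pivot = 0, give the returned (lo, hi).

(3, 3)

lo=0 mid=0 hi=8
1>0: swap(0,8), hi=7 ⇒ 4 -3 -1 0 -2 2 7 3 1
4>0: swap(0,7), hi=6 ⇒ 3 -3 -1 0 -2 2 7 4 1
3>0: swap(0,6), hi=5 ⇒ 7 -3 -1 0 -2 2 3 4 1
7>0: swap(0,5), hi=4 ⇒ 2 -3 -1 0 -2 7 3 4 1
2>0: swap(0,4), hi=3 ⇒ -2 -3 -1 0 2 7 3 4 1
-2<0: swap(0,0), lo=1 mid=1 ⇒ -2 -3 -1 0 2 7 3 4 1
-3<0: swap(1,1), lo=2 mid=2 ⇒ -2 -3 -1 0 2 7 3 4 1
-1<0: swap(2,2), lo=3 mid=3 ⇒ -2 -3 -1 0 2 7 3 4 1
0=0: mid=4
done. lo=3 hi=3; data=-2 -3 -1 0 2 7 3 4 1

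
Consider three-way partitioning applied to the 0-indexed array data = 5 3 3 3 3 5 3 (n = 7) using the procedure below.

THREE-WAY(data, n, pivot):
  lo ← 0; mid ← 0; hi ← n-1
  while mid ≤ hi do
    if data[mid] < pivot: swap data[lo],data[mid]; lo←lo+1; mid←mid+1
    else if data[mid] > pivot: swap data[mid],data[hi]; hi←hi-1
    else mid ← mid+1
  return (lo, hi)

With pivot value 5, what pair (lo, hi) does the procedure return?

(5, 6)

lo=0 mid=0 hi=6
5=5: mid=1
3<5: swap(0,1), lo=1 mid=2 ⇒ 3 5 3 3 3 5 3
3<5: swap(1,2), lo=2 mid=3 ⇒ 3 3 5 3 3 5 3
3<5: swap(2,3), lo=3 mid=4 ⇒ 3 3 3 5 3 5 3
3<5: swap(3,4), lo=4 mid=5 ⇒ 3 3 3 3 5 5 3
5=5: mid=6
3<5: swap(4,6), lo=5 mid=7 ⇒ 3 3 3 3 3 5 5
done. lo=5 hi=6; data=3 3 3 3 3 5 5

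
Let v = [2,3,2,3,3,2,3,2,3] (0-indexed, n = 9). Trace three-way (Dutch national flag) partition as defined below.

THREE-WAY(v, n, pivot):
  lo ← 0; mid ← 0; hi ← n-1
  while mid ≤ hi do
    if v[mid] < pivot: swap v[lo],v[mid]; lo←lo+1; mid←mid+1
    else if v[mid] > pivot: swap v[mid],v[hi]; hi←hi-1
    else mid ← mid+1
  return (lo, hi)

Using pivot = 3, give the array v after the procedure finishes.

lo=0 mid=0 hi=8
2<3: swap(0,0), lo=1 mid=1 ⇒ [2,3,2,3,3,2,3,2,3]
3=3: mid=2
2<3: swap(1,2), lo=2 mid=3 ⇒ [2,2,3,3,3,2,3,2,3]
3=3: mid=4
3=3: mid=5
2<3: swap(2,5), lo=3 mid=6 ⇒ [2,2,2,3,3,3,3,2,3]
3=3: mid=7
2<3: swap(3,7), lo=4 mid=8 ⇒ [2,2,2,2,3,3,3,3,3]
3=3: mid=9
done. lo=4 hi=8; v=[2,2,2,2,3,3,3,3,3]

[2,2,2,2,3,3,3,3,3]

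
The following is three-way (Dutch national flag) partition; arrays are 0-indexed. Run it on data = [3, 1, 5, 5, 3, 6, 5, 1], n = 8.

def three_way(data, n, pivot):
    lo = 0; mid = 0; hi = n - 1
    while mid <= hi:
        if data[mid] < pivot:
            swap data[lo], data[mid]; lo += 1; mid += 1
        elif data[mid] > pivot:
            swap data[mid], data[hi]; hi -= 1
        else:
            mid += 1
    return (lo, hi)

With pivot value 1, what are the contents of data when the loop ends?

pivot = 1; lo=0, mid=0, hi=7
data[mid]=3>1: swap data[0],data[7]; hi=6 → [1, 1, 5, 5, 3, 6, 5, 3]
data[mid]=1=1: mid=1
data[mid]=1=1: mid=2
data[mid]=5>1: swap data[2],data[6]; hi=5 → [1, 1, 5, 5, 3, 6, 5, 3]
data[mid]=5>1: swap data[2],data[5]; hi=4 → [1, 1, 6, 5, 3, 5, 5, 3]
data[mid]=6>1: swap data[2],data[4]; hi=3 → [1, 1, 3, 5, 6, 5, 5, 3]
data[mid]=3>1: swap data[2],data[3]; hi=2 → [1, 1, 5, 3, 6, 5, 5, 3]
data[mid]=5>1: swap data[2],data[2]; hi=1 → [1, 1, 5, 3, 6, 5, 5, 3]
end: lo=0, hi=1; data = [1, 1, 5, 3, 6, 5, 5, 3]

[1, 1, 5, 3, 6, 5, 5, 3]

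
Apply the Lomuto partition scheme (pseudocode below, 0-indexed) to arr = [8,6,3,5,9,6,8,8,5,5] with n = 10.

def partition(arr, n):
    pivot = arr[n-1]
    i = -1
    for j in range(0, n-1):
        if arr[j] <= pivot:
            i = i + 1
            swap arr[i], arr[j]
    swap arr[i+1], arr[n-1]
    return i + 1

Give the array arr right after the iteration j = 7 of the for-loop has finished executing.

[3,5,8,6,9,6,8,8,5,5]

pivot=5, i=-1
j=0: 8>5, skip
j=1: 6>5, skip
j=2: 3≤5, i=0, swap(0,2) ⇒ [3,6,8,5,9,6,8,8,5,5]
j=3: 5≤5, i=1, swap(1,3) ⇒ [3,5,8,6,9,6,8,8,5,5]
j=4: 9>5, skip
j=5: 6>5, skip
j=6: 8>5, skip
j=7: 8>5, skip
(after j=7) arr = [3,5,8,6,9,6,8,8,5,5]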